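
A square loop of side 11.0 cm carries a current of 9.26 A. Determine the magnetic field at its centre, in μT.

Each side is a finite straight segment at perpendicular distance d = a/(2 tan(π/4)) = 0.055 m from the centre, with end-angles ±π/4.
One side contributes B₁ = (μ₀I/4πd)·2 sin(π/4) = 2.38×10⁻⁵ T.
All 4 sides add in the same direction: B = 4 × 2.38×10⁻⁵ = 9.52×10⁻⁵ T.

B ≈ 95.2 μT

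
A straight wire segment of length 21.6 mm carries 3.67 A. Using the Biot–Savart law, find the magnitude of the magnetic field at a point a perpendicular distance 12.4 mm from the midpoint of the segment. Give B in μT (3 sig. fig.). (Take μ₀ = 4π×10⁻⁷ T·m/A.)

For a finite straight segment, B = (μ₀I/4πd)(sinθ₁ + sinθ₂), where θ₁, θ₂ are the angles from the perpendicular to each end.
The perpendicular from the point meets the wire at its midpoint, so each end is L/2 = 0.0108 m away along the wire.
sinθ₁ = 0.0108/√(0.0108²+0.0124²) = 0.6568; sinθ₂ = 0.0108/√(0.0108²+0.0124²) = 0.6568.
B = (4π×10⁻⁷ × 3.67) / (4π × 0.0124) × (0.6568 + 0.6568) = 3.89×10⁻⁵ T.

B ≈ 38.9 μT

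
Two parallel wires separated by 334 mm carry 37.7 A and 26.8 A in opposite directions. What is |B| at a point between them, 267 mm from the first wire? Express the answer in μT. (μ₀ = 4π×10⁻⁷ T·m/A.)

B ≈ 108 μT

Each long wire gives B = μ₀I/(2πd). Distances are d₁ = 0.267 m and d₂ = 0.067 m.
B₁ = 2.82×10⁻⁵ T, B₂ = 8.00×10⁻⁵ T.
Between antiparallel currents both contributions point the same way, so they add. B = B₁ + B₂ = 2.82×10⁻⁵ + 8.00×10⁻⁵ = 1.08×10⁻⁴ T.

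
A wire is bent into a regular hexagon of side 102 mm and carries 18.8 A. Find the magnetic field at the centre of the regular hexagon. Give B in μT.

Each side is a finite straight segment at perpendicular distance d = a/(2 tan(π/6)) = 0.08833 m from the centre, with end-angles ±π/6.
One side contributes B₁ = (μ₀I/4πd)·2 sin(π/6) = 2.13×10⁻⁵ T.
All 6 sides add in the same direction: B = 6 × 2.13×10⁻⁵ = 1.28×10⁻⁴ T.

B ≈ 128 μT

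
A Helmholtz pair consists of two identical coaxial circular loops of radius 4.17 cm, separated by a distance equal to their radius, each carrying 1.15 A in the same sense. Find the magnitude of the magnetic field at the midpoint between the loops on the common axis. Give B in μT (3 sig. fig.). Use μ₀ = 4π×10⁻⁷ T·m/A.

Each loop contributes B = μ₀IR²/[2(R²+z²)^(3/2)] on the axis, with z measured from that loop.
Loop 1 (z = 0.02085 m): B₁ = 1.24×10⁻⁵ T. Loop 2 (z = 0.02085 m): B₂ = 1.24×10⁻⁵ T.
The fields add: B = B₁ + B₂ = 2.48×10⁻⁵ T.

B ≈ 24.8 μT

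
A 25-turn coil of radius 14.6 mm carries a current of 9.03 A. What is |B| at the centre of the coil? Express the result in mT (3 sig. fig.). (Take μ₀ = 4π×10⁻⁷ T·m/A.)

For an N-turn flat coil, B = Nμ₀I/(2R) with R = 0.0146 m.
B = 25 × 3.89×10⁻⁴ T = 9.72×10⁻³ T.

B ≈ 9.72 mT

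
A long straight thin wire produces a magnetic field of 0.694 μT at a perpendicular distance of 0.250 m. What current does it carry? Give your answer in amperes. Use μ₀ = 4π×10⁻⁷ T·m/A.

I ≈ 0.867 A

For a long straight wire B = μ₀I/(2πd), so I = 2πdB/μ₀.
I = 2π × 0.25 × 6.94×10⁻⁷ / (4π×10⁻⁷) = 0.867 A.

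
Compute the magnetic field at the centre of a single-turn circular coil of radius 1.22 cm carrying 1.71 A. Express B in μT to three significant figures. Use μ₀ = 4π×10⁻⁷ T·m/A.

B ≈ 88.1 μT

At the centre of a circular loop the Biot–Savart law gives B = μ₀I/(2R).
B = (4π×10⁻⁷ × 1.71) / (2 × 0.0122) = 8.81×10⁻⁵ T.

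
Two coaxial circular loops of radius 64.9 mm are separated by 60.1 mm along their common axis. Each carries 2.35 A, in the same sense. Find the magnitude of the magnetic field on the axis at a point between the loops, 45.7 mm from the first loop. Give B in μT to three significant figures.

Each loop contributes B = μ₀IR²/[2(R²+z²)^(3/2)] on the axis, with z measured from that loop.
Loop 1 (z = 0.0457 m): B₁ = 1.24×10⁻⁵ T. Loop 2 (z = 0.0144 m): B₂ = 2.12×10⁻⁵ T.
The fields add: B = B₁ + B₂ = 3.36×10⁻⁵ T.

B ≈ 33.6 μT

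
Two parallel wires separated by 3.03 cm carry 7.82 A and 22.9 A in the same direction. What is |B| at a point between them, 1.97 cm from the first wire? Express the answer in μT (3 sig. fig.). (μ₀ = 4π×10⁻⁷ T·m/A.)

Each long wire gives B = μ₀I/(2πd). Distances are d₁ = 0.0197 m and d₂ = 0.0106 m.
B₁ = 7.94×10⁻⁵ T, B₂ = 4.32×10⁻⁴ T.
Between parallel currents the two contributions point in opposite directions, so they subtract. B = |B₁ − B₂| = |7.94×10⁻⁵ − 4.32×10⁻⁴| = 3.53×10⁻⁴ T.

B ≈ 353 μT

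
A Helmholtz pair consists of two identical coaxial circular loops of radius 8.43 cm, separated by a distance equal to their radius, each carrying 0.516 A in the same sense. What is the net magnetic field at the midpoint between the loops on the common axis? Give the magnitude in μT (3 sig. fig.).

Each loop contributes B = μ₀IR²/[2(R²+z²)^(3/2)] on the axis, with z measured from that loop.
Loop 1 (z = 0.04215 m): B₁ = 2.75×10⁻⁶ T. Loop 2 (z = 0.04215 m): B₂ = 2.75×10⁻⁶ T.
The fields add: B = B₁ + B₂ = 5.50×10⁻⁶ T.

B ≈ 5.50 μT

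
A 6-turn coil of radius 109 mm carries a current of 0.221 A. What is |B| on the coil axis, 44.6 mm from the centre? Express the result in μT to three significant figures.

For an N-turn flat coil, B = Nμ₀IR²/[2(R²+z²)^(3/2)] with R = 0.109 m, z = 0.0446 m.
B = 6 × 1.01×10⁻⁶ T = 6.06×10⁻⁶ T.

B ≈ 6.06 μT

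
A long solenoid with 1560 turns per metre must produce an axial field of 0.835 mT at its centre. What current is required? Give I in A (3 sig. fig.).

I ≈ 0.426 A

Inside a long solenoid B = μ₀nI with n = 1560 m⁻¹, so I = B/(μ₀n).
I = 8.35×10⁻⁴ / (4π×10⁻⁷ × 1560) = 0.426 A.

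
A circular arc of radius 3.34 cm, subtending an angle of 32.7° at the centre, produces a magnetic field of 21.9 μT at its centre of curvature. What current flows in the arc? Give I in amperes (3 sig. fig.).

For a circular arc, B = μ₀Iφ/(4πR) with φ in radians; here φ = 0.5707 rad.
So I = 4πRB/(μ₀φ) = 4π × 0.0334 × 2.19×10⁻⁵ / (4π×10⁻⁷ × 0.5707) = 12.8 A.

I ≈ 12.8 A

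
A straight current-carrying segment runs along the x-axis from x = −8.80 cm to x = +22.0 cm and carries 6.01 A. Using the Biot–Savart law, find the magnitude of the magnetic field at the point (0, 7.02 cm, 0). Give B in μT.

For a finite straight segment, B = (μ₀I/4πd)(sinθ₁ + sinθ₂), where θ₁, θ₂ are the angles from the perpendicular to each end.
The perpendicular distance is d = 0.0702 m; the end-offsets along the wire are a = 0.088 m and b = 0.22 m.
sinθ₁ = 0.088/√(0.088²+0.0702²) = 0.7817; sinθ₂ = 0.22/√(0.22²+0.0702²) = 0.9527.
B = (4π×10⁻⁷ × 6.01) / (4π × 0.0702) × (0.7817 + 0.9527) = 1.48×10⁻⁵ T.

B ≈ 14.8 μT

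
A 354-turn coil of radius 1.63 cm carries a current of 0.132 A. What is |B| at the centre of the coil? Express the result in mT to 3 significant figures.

B ≈ 1.80 mT

For an N-turn flat coil, B = Nμ₀I/(2R) with R = 0.0163 m.
B = 354 × 5.09×10⁻⁶ T = 1.80×10⁻³ T.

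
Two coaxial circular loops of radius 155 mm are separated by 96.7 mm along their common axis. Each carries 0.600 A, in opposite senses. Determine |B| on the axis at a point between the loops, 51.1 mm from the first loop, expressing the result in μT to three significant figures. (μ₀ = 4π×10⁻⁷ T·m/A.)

B ≈ 0.0640 μT

Each loop contributes B = μ₀IR²/[2(R²+z²)^(3/2)] on the axis, with z measured from that loop.
Loop 1 (z = 0.0511 m): B₁ = 2.08×10⁻⁶ T. Loop 2 (z = 0.0456 m): B₂ = 2.15×10⁻⁶ T.
The fields oppose: B = |B₁ − B₂| = 6.40×10⁻⁸ T.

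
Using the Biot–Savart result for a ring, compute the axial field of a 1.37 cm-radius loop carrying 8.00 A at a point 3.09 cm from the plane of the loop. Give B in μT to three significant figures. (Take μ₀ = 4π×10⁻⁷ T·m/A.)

B ≈ 24.4 μT

On the axis of a circular loop, B = μ₀IR² / [2(R²+z²)^(3/2)].
R² + z² = (0.0137)² + (0.0309)² = 0.001143 m², and (R²+z²)^(3/2) = 3.86×10⁻⁵ m³.
B = (4π×10⁻⁷ × 8.00 × 0.0001877) / (2 × 3.86×10⁻⁵) = 2.44×10⁻⁵ T.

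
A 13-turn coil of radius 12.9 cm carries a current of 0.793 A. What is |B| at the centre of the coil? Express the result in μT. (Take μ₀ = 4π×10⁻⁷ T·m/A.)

B ≈ 50.2 μT

For an N-turn flat coil, B = Nμ₀I/(2R) with R = 0.129 m.
B = 13 × 3.86×10⁻⁶ T = 5.02×10⁻⁵ T.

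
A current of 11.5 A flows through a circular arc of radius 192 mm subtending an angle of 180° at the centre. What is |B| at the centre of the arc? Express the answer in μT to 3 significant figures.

B ≈ 18.8 μT

The Biot–Savart field of a circular arc at its centre is B = μ₀Iφ/(4πR), with φ = 3.142 rad.
B = (4π×10⁻⁷ × 11.5 × 3.142) / (4π × 0.192) = 1.88×10⁻⁵ T.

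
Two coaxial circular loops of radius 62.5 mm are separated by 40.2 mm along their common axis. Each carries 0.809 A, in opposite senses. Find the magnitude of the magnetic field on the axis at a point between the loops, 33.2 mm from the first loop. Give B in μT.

Each loop contributes B = μ₀IR²/[2(R²+z²)^(3/2)] on the axis, with z measured from that loop.
Loop 1 (z = 0.0332 m): B₁ = 5.60×10⁻⁶ T. Loop 2 (z = 0.007 m): B₂ = 7.98×10⁻⁶ T.
The fields oppose: B = |B₁ − B₂| = 2.38×10⁻⁶ T.

B ≈ 2.38 μT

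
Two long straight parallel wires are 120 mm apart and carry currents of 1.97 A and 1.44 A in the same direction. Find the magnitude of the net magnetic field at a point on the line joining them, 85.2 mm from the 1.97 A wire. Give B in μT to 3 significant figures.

B ≈ 3.65 μT

Each long wire gives B = μ₀I/(2πd). Distances are d₁ = 0.0852 m and d₂ = 0.0348 m.
B₁ = 4.62×10⁻⁶ T, B₂ = 8.28×10⁻⁶ T.
Between parallel currents the two contributions point in opposite directions, so they subtract. B = |B₁ − B₂| = |4.62×10⁻⁶ − 8.28×10⁻⁶| = 3.65×10⁻⁶ T.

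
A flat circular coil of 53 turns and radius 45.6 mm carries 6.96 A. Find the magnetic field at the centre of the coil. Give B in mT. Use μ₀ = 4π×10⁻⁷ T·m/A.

B ≈ 5.08 mT

For an N-turn flat coil, B = Nμ₀I/(2R) with R = 0.0456 m.
B = 53 × 9.59×10⁻⁵ T = 5.08×10⁻³ T.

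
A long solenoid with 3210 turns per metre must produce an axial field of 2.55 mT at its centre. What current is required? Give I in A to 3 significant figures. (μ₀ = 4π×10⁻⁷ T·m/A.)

I ≈ 0.632 A

Inside a long solenoid B = μ₀nI with n = 3210 m⁻¹, so I = B/(μ₀n).
I = 2.55×10⁻³ / (4π×10⁻⁷ × 3210) = 0.632 A.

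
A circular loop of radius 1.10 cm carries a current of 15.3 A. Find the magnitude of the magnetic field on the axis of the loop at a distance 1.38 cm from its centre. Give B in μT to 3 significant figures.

On the axis of a circular loop, B = μ₀IR² / [2(R²+z²)^(3/2)].
R² + z² = (0.011)² + (0.0138)² = 0.0003114 m², and (R²+z²)^(3/2) = 5.50×10⁻⁶ m³.
B = (4π×10⁻⁷ × 15.3 × 0.000121) / (2 × 5.50×10⁻⁶) = 2.12×10⁻⁴ T.

B ≈ 212 μT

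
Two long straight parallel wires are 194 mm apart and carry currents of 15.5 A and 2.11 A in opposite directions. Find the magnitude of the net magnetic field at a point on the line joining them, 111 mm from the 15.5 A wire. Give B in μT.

B ≈ 33.0 μT

Each long wire gives B = μ₀I/(2πd). Distances are d₁ = 0.111 m and d₂ = 0.083 m.
B₁ = 2.79×10⁻⁵ T, B₂ = 5.08×10⁻⁶ T.
Between antiparallel currents both contributions point the same way, so they add. B = B₁ + B₂ = 2.79×10⁻⁵ + 5.08×10⁻⁶ = 3.30×10⁻⁵ T.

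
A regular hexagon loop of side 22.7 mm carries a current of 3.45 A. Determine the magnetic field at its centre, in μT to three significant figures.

Each side is a finite straight segment at perpendicular distance d = a/(2 tan(π/6)) = 0.01966 m from the centre, with end-angles ±π/6.
One side contributes B₁ = (μ₀I/4πd)·2 sin(π/6) = 1.75×10⁻⁵ T.
All 6 sides add in the same direction: B = 6 × 1.75×10⁻⁵ = 1.05×10⁻⁴ T.

B ≈ 105 μT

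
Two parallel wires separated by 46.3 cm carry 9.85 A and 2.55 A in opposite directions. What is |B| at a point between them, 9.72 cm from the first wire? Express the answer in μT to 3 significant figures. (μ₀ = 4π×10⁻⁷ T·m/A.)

B ≈ 21.7 μT

Each long wire gives B = μ₀I/(2πd). Distances are d₁ = 0.0972 m and d₂ = 0.3658 m.
B₁ = 2.03×10⁻⁵ T, B₂ = 1.39×10⁻⁶ T.
Between antiparallel currents both contributions point the same way, so they add. B = B₁ + B₂ = 2.03×10⁻⁵ + 1.39×10⁻⁶ = 2.17×10⁻⁵ T.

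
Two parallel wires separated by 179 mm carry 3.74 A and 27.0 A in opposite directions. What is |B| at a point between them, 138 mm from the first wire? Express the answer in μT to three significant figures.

Each long wire gives B = μ₀I/(2πd). Distances are d₁ = 0.138 m and d₂ = 0.041 m.
B₁ = 5.42×10⁻⁶ T, B₂ = 1.32×10⁻⁴ T.
Between antiparallel currents both contributions point the same way, so they add. B = B₁ + B₂ = 5.42×10⁻⁶ + 1.32×10⁻⁴ = 1.37×10⁻⁴ T.

B ≈ 137 μT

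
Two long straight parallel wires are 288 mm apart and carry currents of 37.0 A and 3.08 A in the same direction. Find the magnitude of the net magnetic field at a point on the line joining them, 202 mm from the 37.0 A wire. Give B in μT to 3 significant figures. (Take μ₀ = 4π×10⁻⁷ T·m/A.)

Each long wire gives B = μ₀I/(2πd). Distances are d₁ = 0.202 m and d₂ = 0.086 m.
B₁ = 3.66×10⁻⁵ T, B₂ = 7.16×10⁻⁶ T.
Between parallel currents the two contributions point in opposite directions, so they subtract. B = |B₁ − B₂| = |3.66×10⁻⁵ − 7.16×10⁻⁶| = 2.95×10⁻⁵ T.

B ≈ 29.5 μT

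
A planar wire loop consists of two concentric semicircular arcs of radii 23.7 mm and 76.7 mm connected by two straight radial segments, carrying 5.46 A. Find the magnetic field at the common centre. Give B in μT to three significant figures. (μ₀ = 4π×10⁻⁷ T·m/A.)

B ≈ 50.0 μT

The radial connectors point toward the centre, so dl × r̂ = 0 and they contribute nothing.
Each semicircle gives μ₀I/(4R): inner arc 7.24×10⁻⁵ T, outer arc 2.24×10⁻⁵ T.
The two arcs carry current in opposite angular senses, so their fields oppose: B = |7.24×10⁻⁵ − 2.24×10⁻⁵| = 5.00×10⁻⁵ T.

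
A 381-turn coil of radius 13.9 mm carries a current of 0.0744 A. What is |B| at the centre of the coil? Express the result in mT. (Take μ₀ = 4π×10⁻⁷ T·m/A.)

For an N-turn flat coil, B = Nμ₀I/(2R) with R = 0.0139 m.
B = 381 × 3.36×10⁻⁶ T = 1.28×10⁻³ T.

B ≈ 1.28 mT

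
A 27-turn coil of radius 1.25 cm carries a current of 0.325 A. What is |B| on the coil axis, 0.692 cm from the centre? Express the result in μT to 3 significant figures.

B ≈ 295 μT

For an N-turn flat coil, B = Nμ₀IR²/[2(R²+z²)^(3/2)] with R = 0.0125 m, z = 0.00692 m.
B = 27 × 1.09×10⁻⁵ T = 2.95×10⁻⁴ T.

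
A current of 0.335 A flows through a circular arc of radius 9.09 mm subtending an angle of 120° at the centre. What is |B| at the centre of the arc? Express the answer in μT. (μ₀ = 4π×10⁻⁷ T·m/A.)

The Biot–Savart field of a circular arc at its centre is B = μ₀Iφ/(4πR), with φ = 2.094 rad.
B = (4π×10⁻⁷ × 0.335 × 2.094) / (4π × 0.00909) = 7.72×10⁻⁶ T.

B ≈ 7.72 μT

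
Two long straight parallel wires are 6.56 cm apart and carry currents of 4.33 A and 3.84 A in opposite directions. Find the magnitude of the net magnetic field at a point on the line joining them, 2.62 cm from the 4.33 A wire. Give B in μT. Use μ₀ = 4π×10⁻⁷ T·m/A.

B ≈ 52.5 μT

Each long wire gives B = μ₀I/(2πd). Distances are d₁ = 0.0262 m and d₂ = 0.0394 m.
B₁ = 3.31×10⁻⁵ T, B₂ = 1.95×10⁻⁵ T.
Between antiparallel currents both contributions point the same way, so they add. B = B₁ + B₂ = 3.31×10⁻⁵ + 1.95×10⁻⁵ = 5.25×10⁻⁵ T.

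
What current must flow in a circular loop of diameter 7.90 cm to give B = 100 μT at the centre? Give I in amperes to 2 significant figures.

At the centre of a circular loop B = μ₀I/(2R), so I = 2RB/μ₀.
With R = 0.0395 m, I = 2 × 0.0395 × 1.00×10⁻⁴ / (4π×10⁻⁷) = 6.29 A.

I ≈ 6.3 A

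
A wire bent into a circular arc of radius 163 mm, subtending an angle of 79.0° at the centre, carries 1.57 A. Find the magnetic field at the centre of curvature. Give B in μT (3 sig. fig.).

B ≈ 1.33 μT

The Biot–Savart field of a circular arc at its centre is B = μ₀Iφ/(4πR), with φ = 1.379 rad.
B = (4π×10⁻⁷ × 1.57 × 1.379) / (4π × 0.163) = 1.33×10⁻⁶ T.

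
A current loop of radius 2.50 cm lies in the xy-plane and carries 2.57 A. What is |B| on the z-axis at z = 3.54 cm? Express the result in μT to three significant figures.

On the axis of a circular loop, B = μ₀IR² / [2(R²+z²)^(3/2)].
R² + z² = (0.025)² + (0.0354)² = 0.001878 m², and (R²+z²)^(3/2) = 8.14×10⁻⁵ m³.
B = (4π×10⁻⁷ × 2.57 × 0.000625) / (2 × 8.14×10⁻⁵) = 1.24×10⁻⁵ T.

B ≈ 12.4 μT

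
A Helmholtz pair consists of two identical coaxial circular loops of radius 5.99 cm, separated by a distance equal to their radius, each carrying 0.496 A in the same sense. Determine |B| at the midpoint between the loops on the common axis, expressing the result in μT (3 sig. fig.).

Each loop contributes B = μ₀IR²/[2(R²+z²)^(3/2)] on the axis, with z measured from that loop.
Loop 1 (z = 0.02995 m): B₁ = 3.72×10⁻⁶ T. Loop 2 (z = 0.02995 m): B₂ = 3.72×10⁻⁶ T.
The fields add: B = B₁ + B₂ = 7.45×10⁻⁶ T.

B ≈ 7.45 μT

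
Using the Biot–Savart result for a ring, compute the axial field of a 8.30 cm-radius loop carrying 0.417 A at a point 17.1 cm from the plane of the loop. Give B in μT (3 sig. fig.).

On the axis of a circular loop, B = μ₀IR² / [2(R²+z²)^(3/2)].
R² + z² = (0.083)² + (0.171)² = 0.03613 m², and (R²+z²)^(3/2) = 6.87×10⁻³ m³.
B = (4π×10⁻⁷ × 0.417 × 0.006889) / (2 × 6.87×10⁻³) = 2.63×10⁻⁷ T.

B ≈ 0.263 μT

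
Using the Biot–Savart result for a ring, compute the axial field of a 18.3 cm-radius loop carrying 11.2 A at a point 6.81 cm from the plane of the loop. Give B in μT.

B ≈ 31.7 μT

On the axis of a circular loop, B = μ₀IR² / [2(R²+z²)^(3/2)].
R² + z² = (0.183)² + (0.0681)² = 0.03813 m², and (R²+z²)^(3/2) = 7.44×10⁻³ m³.
B = (4π×10⁻⁷ × 11.2 × 0.03349) / (2 × 7.44×10⁻³) = 3.17×10⁻⁵ T.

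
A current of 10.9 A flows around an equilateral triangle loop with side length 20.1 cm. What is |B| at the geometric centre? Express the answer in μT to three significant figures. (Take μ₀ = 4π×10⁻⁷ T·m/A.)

Each side is a finite straight segment at perpendicular distance d = a/(2 tan(π/3)) = 0.05802 m from the centre, with end-angles ±π/3.
One side contributes B₁ = (μ₀I/4πd)·2 sin(π/3) = 3.25×10⁻⁵ T.
All 3 sides add in the same direction: B = 3 × 3.25×10⁻⁵ = 9.76×10⁻⁵ T.

B ≈ 97.6 μT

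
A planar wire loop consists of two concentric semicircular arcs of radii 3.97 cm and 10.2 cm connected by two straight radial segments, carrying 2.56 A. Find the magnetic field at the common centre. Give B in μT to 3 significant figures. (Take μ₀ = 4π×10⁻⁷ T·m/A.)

B ≈ 12.4 μT

The radial connectors point toward the centre, so dl × r̂ = 0 and they contribute nothing.
Each semicircle gives μ₀I/(4R): inner arc 2.03×10⁻⁵ T, outer arc 7.88×10⁻⁶ T.
The two arcs carry current in opposite angular senses, so their fields oppose: B = |2.03×10⁻⁵ − 7.88×10⁻⁶| = 1.24×10⁻⁵ T.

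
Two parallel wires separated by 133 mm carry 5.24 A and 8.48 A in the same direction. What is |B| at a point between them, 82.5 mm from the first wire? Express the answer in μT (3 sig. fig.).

Each long wire gives B = μ₀I/(2πd). Distances are d₁ = 0.0825 m and d₂ = 0.0505 m.
B₁ = 1.27×10⁻⁵ T, B₂ = 3.36×10⁻⁵ T.
Between parallel currents the two contributions point in opposite directions, so they subtract. B = |B₁ − B₂| = |1.27×10⁻⁵ − 3.36×10⁻⁵| = 2.09×10⁻⁵ T.

B ≈ 20.9 μT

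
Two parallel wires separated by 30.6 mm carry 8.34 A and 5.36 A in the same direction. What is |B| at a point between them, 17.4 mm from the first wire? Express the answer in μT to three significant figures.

B ≈ 14.6 μT

Each long wire gives B = μ₀I/(2πd). Distances are d₁ = 0.0174 m and d₂ = 0.0132 m.
B₁ = 9.59×10⁻⁵ T, B₂ = 8.12×10⁻⁵ T.
Between parallel currents the two contributions point in opposite directions, so they subtract. B = |B₁ − B₂| = |9.59×10⁻⁵ − 8.12×10⁻⁵| = 1.46×10⁻⁵ T.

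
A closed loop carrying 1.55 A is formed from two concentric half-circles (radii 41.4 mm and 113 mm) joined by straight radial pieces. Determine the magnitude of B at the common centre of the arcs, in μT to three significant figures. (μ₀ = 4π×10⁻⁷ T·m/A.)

The radial connectors point toward the centre, so dl × r̂ = 0 and they contribute nothing.
Each semicircle gives μ₀I/(4R): inner arc 1.18×10⁻⁵ T, outer arc 4.31×10⁻⁶ T.
The two arcs carry current in opposite angular senses, so their fields oppose: B = |1.18×10⁻⁵ − 4.31×10⁻⁶| = 7.45×10⁻⁶ T.

B ≈ 7.45 μT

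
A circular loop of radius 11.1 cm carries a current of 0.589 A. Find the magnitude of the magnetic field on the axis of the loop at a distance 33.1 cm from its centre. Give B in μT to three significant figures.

B ≈ 0.107 μT

On the axis of a circular loop, B = μ₀IR² / [2(R²+z²)^(3/2)].
R² + z² = (0.111)² + (0.331)² = 0.1219 m², and (R²+z²)^(3/2) = 4.26×10⁻² m³.
B = (4π×10⁻⁷ × 0.589 × 0.01232) / (2 × 4.26×10⁻²) = 1.07×10⁻⁷ T.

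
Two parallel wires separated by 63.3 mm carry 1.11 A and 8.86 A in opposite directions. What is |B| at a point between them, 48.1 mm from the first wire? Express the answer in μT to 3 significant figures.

B ≈ 121 μT

Each long wire gives B = μ₀I/(2πd). Distances are d₁ = 0.0481 m and d₂ = 0.0152 m.
B₁ = 4.62×10⁻⁶ T, B₂ = 1.17×10⁻⁴ T.
Between antiparallel currents both contributions point the same way, so they add. B = B₁ + B₂ = 4.62×10⁻⁶ + 1.17×10⁻⁴ = 1.21×10⁻⁴ T.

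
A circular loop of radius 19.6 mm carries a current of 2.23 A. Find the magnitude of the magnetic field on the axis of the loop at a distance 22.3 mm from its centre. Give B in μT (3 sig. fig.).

B ≈ 20.6 μT

On the axis of a circular loop, B = μ₀IR² / [2(R²+z²)^(3/2)].
R² + z² = (0.0196)² + (0.0223)² = 0.0008815 m², and (R²+z²)^(3/2) = 2.62×10⁻⁵ m³.
B = (4π×10⁻⁷ × 2.23 × 0.0003842) / (2 × 2.62×10⁻⁵) = 2.06×10⁻⁵ T.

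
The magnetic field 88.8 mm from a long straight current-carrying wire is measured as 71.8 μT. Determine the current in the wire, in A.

For a long straight wire B = μ₀I/(2πd), so I = 2πdB/μ₀.
I = 2π × 0.0888 × 7.18×10⁻⁵ / (4π×10⁻⁷) = 31.9 A.

I ≈ 31.9 A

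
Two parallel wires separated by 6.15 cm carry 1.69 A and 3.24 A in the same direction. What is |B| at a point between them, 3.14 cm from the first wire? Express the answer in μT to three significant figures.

Each long wire gives B = μ₀I/(2πd). Distances are d₁ = 0.0314 m and d₂ = 0.0301 m.
B₁ = 1.08×10⁻⁵ T, B₂ = 2.15×10⁻⁵ T.
Between parallel currents the two contributions point in opposite directions, so they subtract. B = |B₁ − B₂| = |1.08×10⁻⁵ − 2.15×10⁻⁵| = 1.08×10⁻⁵ T.

B ≈ 10.8 μT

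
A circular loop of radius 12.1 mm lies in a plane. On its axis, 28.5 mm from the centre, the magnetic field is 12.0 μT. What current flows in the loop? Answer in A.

I ≈ 3.87 A

On the axis of a loop, B = μ₀IR²/[2(R²+z²)^(3/2)], so I = 2B(R²+z²)^(3/2)/(μ₀R²).
R² + z² = 0.0001464 + 0.0008123 = 0.0009587 m²; raised to 3/2 gives 2.97×10⁻⁵ m³.
I = 2 × 1.20×10⁻⁵ × 2.97×10⁻⁵ / (1.26×10⁻⁶ × 0.0001464) = 3.87 A.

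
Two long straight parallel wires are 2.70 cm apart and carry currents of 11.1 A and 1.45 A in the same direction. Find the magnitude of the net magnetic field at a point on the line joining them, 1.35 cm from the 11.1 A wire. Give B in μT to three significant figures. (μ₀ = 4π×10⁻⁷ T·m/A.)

B ≈ 143 μT

Each long wire gives B = μ₀I/(2πd). Distances are d₁ = 0.0135 m and d₂ = 0.0135 m.
B₁ = 1.64×10⁻⁴ T, B₂ = 2.15×10⁻⁵ T.
Between parallel currents the two contributions point in opposite directions, so they subtract. B = |B₁ − B₂| = |1.64×10⁻⁴ − 2.15×10⁻⁵| = 1.43×10⁻⁴ T.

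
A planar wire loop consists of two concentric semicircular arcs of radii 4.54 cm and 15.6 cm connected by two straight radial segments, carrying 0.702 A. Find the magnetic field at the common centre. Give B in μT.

The radial connectors point toward the centre, so dl × r̂ = 0 and they contribute nothing.
Each semicircle gives μ₀I/(4R): inner arc 4.86×10⁻⁶ T, outer arc 1.41×10⁻⁶ T.
The two arcs carry current in opposite angular senses, so their fields oppose: B = |4.86×10⁻⁶ − 1.41×10⁻⁶| = 3.44×10⁻⁶ T.

B ≈ 3.44 μT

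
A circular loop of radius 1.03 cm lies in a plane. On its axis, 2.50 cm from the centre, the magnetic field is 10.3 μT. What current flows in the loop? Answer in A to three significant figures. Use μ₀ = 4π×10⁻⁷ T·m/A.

I ≈ 3.05 A

On the axis of a loop, B = μ₀IR²/[2(R²+z²)^(3/2)], so I = 2B(R²+z²)^(3/2)/(μ₀R²).
R² + z² = 0.0001061 + 0.000625 = 0.0007311 m²; raised to 3/2 gives 1.98×10⁻⁵ m³.
I = 2 × 1.03×10⁻⁵ × 1.98×10⁻⁵ / (1.26×10⁻⁶ × 0.0001061) = 3.05 A.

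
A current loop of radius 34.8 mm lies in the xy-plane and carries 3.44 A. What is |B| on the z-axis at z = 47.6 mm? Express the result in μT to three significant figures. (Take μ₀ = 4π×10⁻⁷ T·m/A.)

On the axis of a circular loop, B = μ₀IR² / [2(R²+z²)^(3/2)].
R² + z² = (0.0348)² + (0.0476)² = 0.003477 m², and (R²+z²)^(3/2) = 2.05×10⁻⁴ m³.
B = (4π×10⁻⁷ × 3.44 × 0.001211) / (2 × 2.05×10⁻⁴) = 1.28×10⁻⁵ T.

B ≈ 12.8 μT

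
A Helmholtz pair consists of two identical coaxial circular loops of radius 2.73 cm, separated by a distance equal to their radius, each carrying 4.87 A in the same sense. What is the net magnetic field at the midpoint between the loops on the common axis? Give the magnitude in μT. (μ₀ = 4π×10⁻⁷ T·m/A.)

Each loop contributes B = μ₀IR²/[2(R²+z²)^(3/2)] on the axis, with z measured from that loop.
Loop 1 (z = 0.01365 m): B₁ = 8.02×10⁻⁵ T. Loop 2 (z = 0.01365 m): B₂ = 8.02×10⁻⁵ T.
The fields add: B = B₁ + B₂ = 1.60×10⁻⁴ T.

B ≈ 160 μT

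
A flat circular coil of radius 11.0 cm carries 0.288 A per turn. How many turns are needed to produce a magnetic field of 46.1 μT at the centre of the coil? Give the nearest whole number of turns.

N = 28

For an N-turn coil, B = Nμ₀I/(2R). A single turn gives B₁ = 1.65×10⁻⁶ T with R = 0.11 m.
N = B/B₁ = 4.61×10⁻⁵ / 1.65×10⁻⁶ = 28.02.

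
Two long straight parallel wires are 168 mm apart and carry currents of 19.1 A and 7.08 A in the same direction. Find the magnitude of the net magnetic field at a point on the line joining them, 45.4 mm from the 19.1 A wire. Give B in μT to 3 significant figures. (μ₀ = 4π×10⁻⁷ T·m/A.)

B ≈ 72.6 μT

Each long wire gives B = μ₀I/(2πd). Distances are d₁ = 0.0454 m and d₂ = 0.1226 m.
B₁ = 8.41×10⁻⁵ T, B₂ = 1.15×10⁻⁵ T.
Between parallel currents the two contributions point in opposite directions, so they subtract. B = |B₁ − B₂| = |8.41×10⁻⁵ − 1.15×10⁻⁵| = 7.26×10⁻⁵ T.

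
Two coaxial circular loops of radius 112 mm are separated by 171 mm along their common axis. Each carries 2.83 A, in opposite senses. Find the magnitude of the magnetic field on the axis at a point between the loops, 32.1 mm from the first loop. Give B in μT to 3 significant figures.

Each loop contributes B = μ₀IR²/[2(R²+z²)^(3/2)] on the axis, with z measured from that loop.
Loop 1 (z = 0.0321 m): B₁ = 1.41×10⁻⁵ T. Loop 2 (z = 0.1389 m): B₂ = 3.93×10⁻⁶ T.
The fields oppose: B = |B₁ − B₂| = 1.02×10⁻⁵ T.

B ≈ 10.2 μT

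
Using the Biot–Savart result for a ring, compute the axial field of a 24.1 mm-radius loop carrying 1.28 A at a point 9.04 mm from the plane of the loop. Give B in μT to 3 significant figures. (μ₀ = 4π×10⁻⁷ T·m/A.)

On the axis of a circular loop, B = μ₀IR² / [2(R²+z²)^(3/2)].
R² + z² = (0.0241)² + (0.00904)² = 0.0006625 m², and (R²+z²)^(3/2) = 1.71×10⁻⁵ m³.
B = (4π×10⁻⁷ × 1.28 × 0.0005808) / (2 × 1.71×10⁻⁵) = 2.74×10⁻⁵ T.

B ≈ 27.4 μT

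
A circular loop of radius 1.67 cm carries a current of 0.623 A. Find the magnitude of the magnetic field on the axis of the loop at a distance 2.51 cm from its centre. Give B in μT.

B ≈ 3.98 μT

On the axis of a circular loop, B = μ₀IR² / [2(R²+z²)^(3/2)].
R² + z² = (0.0167)² + (0.0251)² = 0.0009089 m², and (R²+z²)^(3/2) = 2.74×10⁻⁵ m³.
B = (4π×10⁻⁷ × 0.623 × 0.0002789) / (2 × 2.74×10⁻⁵) = 3.98×10⁻⁶ T.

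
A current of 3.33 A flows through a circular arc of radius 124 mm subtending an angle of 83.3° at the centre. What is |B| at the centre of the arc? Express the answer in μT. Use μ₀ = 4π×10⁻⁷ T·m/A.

B ≈ 3.90 μT

The Biot–Savart field of a circular arc at its centre is B = μ₀Iφ/(4πR), with φ = 1.454 rad.
B = (4π×10⁻⁷ × 3.33 × 1.454) / (4π × 0.124) = 3.90×10⁻⁶ T.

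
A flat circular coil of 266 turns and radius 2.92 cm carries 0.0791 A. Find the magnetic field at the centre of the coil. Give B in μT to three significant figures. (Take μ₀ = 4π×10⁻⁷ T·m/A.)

For an N-turn flat coil, B = Nμ₀I/(2R) with R = 0.0292 m.
B = 266 × 1.70×10⁻⁶ T = 4.53×10⁻⁴ T.

B ≈ 453 μT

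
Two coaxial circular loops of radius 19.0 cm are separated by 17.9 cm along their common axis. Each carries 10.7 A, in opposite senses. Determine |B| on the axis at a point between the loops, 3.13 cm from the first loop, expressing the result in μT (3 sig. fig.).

B ≈ 16.6 μT

Each loop contributes B = μ₀IR²/[2(R²+z²)^(3/2)] on the axis, with z measured from that loop.
Loop 1 (z = 0.0313 m): B₁ = 3.40×10⁻⁵ T. Loop 2 (z = 0.1477 m): B₂ = 1.74×10⁻⁵ T.
The fields oppose: B = |B₁ − B₂| = 1.66×10⁻⁵ T.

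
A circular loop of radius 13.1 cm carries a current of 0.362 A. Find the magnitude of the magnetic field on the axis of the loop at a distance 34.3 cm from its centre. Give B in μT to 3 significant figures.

B ≈ 0.0789 μT

On the axis of a circular loop, B = μ₀IR² / [2(R²+z²)^(3/2)].
R² + z² = (0.131)² + (0.343)² = 0.1348 m², and (R²+z²)^(3/2) = 4.95×10⁻² m³.
B = (4π×10⁻⁷ × 0.362 × 0.01716) / (2 × 4.95×10⁻²) = 7.89×10⁻⁸ T.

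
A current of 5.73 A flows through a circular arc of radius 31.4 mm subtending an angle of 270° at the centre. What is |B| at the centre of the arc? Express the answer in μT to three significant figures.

B ≈ 86.0 μT

The Biot–Savart field of a circular arc at its centre is B = μ₀Iφ/(4πR), with φ = 4.712 rad.
B = (4π×10⁻⁷ × 5.73 × 4.712) / (4π × 0.0314) = 8.60×10⁻⁵ T.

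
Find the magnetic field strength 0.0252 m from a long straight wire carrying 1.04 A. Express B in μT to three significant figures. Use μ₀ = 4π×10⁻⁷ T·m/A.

For an infinitely long straight wire, B = μ₀I/(2πd).
B = (4π×10⁻⁷ × 1.04) / (2π × 0.0252) = 8.25×10⁻⁶ T.

B ≈ 8.25 μT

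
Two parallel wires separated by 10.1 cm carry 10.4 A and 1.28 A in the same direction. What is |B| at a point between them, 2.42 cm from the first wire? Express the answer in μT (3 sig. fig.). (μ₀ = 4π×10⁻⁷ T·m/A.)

Each long wire gives B = μ₀I/(2πd). Distances are d₁ = 0.0242 m and d₂ = 0.0768 m.
B₁ = 8.60×10⁻⁵ T, B₂ = 3.33×10⁻⁶ T.
Between parallel currents the two contributions point in opposite directions, so they subtract. B = |B₁ − B₂| = |8.60×10⁻⁵ − 3.33×10⁻⁶| = 8.26×10⁻⁵ T.

B ≈ 82.6 μT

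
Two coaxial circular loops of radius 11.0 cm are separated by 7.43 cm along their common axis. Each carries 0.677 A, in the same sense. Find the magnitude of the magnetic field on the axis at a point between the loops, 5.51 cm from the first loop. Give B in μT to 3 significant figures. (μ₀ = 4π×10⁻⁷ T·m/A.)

B ≈ 6.46 μT

Each loop contributes B = μ₀IR²/[2(R²+z²)^(3/2)] on the axis, with z measured from that loop.
Loop 1 (z = 0.0551 m): B₁ = 2.76×10⁻⁶ T. Loop 2 (z = 0.0192 m): B₂ = 3.70×10⁻⁶ T.
The fields add: B = B₁ + B₂ = 6.46×10⁻⁶ T.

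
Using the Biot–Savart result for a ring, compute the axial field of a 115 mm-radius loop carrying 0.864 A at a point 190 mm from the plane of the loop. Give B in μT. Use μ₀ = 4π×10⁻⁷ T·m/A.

On the axis of a circular loop, B = μ₀IR² / [2(R²+z²)^(3/2)].
R² + z² = (0.115)² + (0.19)² = 0.04933 m², and (R²+z²)^(3/2) = 1.10×10⁻² m³.
B = (4π×10⁻⁷ × 0.864 × 0.01323) / (2 × 1.10×10⁻²) = 6.55×10⁻⁷ T.

B ≈ 0.655 μT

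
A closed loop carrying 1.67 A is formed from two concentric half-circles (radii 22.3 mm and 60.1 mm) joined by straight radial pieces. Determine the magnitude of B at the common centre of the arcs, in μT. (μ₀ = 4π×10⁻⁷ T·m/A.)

The radial connectors point toward the centre, so dl × r̂ = 0 and they contribute nothing.
Each semicircle gives μ₀I/(4R): inner arc 2.35×10⁻⁵ T, outer arc 8.73×10⁻⁶ T.
The two arcs carry current in opposite angular senses, so their fields oppose: B = |2.35×10⁻⁵ − 8.73×10⁻⁶| = 1.48×10⁻⁵ T.

B ≈ 14.8 μT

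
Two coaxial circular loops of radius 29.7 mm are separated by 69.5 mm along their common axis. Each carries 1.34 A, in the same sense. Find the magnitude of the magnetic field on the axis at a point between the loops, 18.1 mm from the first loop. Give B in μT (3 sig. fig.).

B ≈ 21.2 μT

Each loop contributes B = μ₀IR²/[2(R²+z²)^(3/2)] on the axis, with z measured from that loop.
Loop 1 (z = 0.0181 m): B₁ = 1.77×10⁻⁵ T. Loop 2 (z = 0.0514 m): B₂ = 3.55×10⁻⁶ T.
The fields add: B = B₁ + B₂ = 2.12×10⁻⁵ T.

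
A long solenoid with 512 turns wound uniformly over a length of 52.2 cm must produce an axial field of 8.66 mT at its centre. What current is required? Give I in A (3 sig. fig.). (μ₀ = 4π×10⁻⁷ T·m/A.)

I ≈ 7.03 A

Inside a long solenoid B = μ₀nI with n = 980.8 m⁻¹, so I = B/(μ₀n).
I = 8.66×10⁻³ / (4π×10⁻⁷ × 980.8) = 7.03 A.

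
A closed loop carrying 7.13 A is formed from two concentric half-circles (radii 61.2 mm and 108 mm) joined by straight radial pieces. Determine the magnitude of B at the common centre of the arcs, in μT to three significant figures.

The radial connectors point toward the centre, so dl × r̂ = 0 and they contribute nothing.
Each semicircle gives μ₀I/(4R): inner arc 3.66×10⁻⁵ T, outer arc 2.07×10⁻⁵ T.
The two arcs carry current in opposite angular senses, so their fields oppose: B = |3.66×10⁻⁵ − 2.07×10⁻⁵| = 1.59×10⁻⁵ T.

B ≈ 15.9 μT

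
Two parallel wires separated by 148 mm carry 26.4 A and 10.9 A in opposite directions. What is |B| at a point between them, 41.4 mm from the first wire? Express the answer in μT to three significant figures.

B ≈ 148 μT

Each long wire gives B = μ₀I/(2πd). Distances are d₁ = 0.0414 m and d₂ = 0.1066 m.
B₁ = 1.28×10⁻⁴ T, B₂ = 2.05×10⁻⁵ T.
Between antiparallel currents both contributions point the same way, so they add. B = B₁ + B₂ = 1.28×10⁻⁴ + 2.05×10⁻⁵ = 1.48×10⁻⁴ T.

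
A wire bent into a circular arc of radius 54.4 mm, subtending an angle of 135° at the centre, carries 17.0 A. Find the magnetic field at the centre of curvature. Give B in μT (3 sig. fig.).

The Biot–Savart field of a circular arc at its centre is B = μ₀Iφ/(4πR), with φ = 2.356 rad.
B = (4π×10⁻⁷ × 17.0 × 2.356) / (4π × 0.0544) = 7.36×10⁻⁵ T.

B ≈ 73.6 μT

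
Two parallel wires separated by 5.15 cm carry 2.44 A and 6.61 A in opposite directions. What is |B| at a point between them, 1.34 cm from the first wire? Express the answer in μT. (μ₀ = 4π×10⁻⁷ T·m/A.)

B ≈ 71.1 μT

Each long wire gives B = μ₀I/(2πd). Distances are d₁ = 0.0134 m and d₂ = 0.0381 m.
B₁ = 3.64×10⁻⁵ T, B₂ = 3.47×10⁻⁵ T.
Between antiparallel currents both contributions point the same way, so they add. B = B₁ + B₂ = 3.64×10⁻⁵ + 3.47×10⁻⁵ = 7.11×10⁻⁵ T.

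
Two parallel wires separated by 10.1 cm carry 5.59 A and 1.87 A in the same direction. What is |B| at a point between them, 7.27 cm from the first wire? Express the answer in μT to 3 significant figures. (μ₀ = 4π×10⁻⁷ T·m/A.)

B ≈ 2.16 μT

Each long wire gives B = μ₀I/(2πd). Distances are d₁ = 0.0727 m and d₂ = 0.0283 m.
B₁ = 1.54×10⁻⁵ T, B₂ = 1.32×10⁻⁵ T.
Between parallel currents the two contributions point in opposite directions, so they subtract. B = |B₁ − B₂| = |1.54×10⁻⁵ − 1.32×10⁻⁵| = 2.16×10⁻⁶ T.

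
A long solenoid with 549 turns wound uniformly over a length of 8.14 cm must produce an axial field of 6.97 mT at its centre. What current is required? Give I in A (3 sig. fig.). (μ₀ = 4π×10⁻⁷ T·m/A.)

I ≈ 0.822 A

Inside a long solenoid B = μ₀nI with n = 6744 m⁻¹, so I = B/(μ₀n).
I = 6.97×10⁻³ / (4π×10⁻⁷ × 6744) = 0.822 A.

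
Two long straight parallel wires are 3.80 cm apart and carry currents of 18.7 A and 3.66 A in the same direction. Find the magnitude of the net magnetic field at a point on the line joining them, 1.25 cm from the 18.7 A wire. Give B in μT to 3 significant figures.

Each long wire gives B = μ₀I/(2πd). Distances are d₁ = 0.0125 m and d₂ = 0.0255 m.
B₁ = 2.99×10⁻⁴ T, B₂ = 2.87×10⁻⁵ T.
Between parallel currents the two contributions point in opposite directions, so they subtract. B = |B₁ − B₂| = |2.99×10⁻⁴ − 2.87×10⁻⁵| = 2.70×10⁻⁴ T.

B ≈ 270 μT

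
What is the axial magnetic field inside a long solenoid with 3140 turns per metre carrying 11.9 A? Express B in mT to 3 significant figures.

Inside a long solenoid, B = μ₀nI with n = 3140 turns/m.
B = 4π×10⁻⁷ × 3140 × 11.9 = 4.70×10⁻² T.

B ≈ 47.0 mT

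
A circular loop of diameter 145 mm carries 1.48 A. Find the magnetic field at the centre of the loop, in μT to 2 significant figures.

B ≈ 13 μT

At the centre of a circular loop the Biot–Savart law gives B = μ₀I/(2R) (so R = 0.0725 m).
B = (4π×10⁻⁷ × 1.48) / (2 × 0.0725) = 1.28×10⁻⁵ T.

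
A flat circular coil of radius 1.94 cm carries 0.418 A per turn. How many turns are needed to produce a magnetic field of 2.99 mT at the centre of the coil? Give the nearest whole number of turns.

For an N-turn coil, B = Nμ₀I/(2R). A single turn gives B₁ = 1.35×10⁻⁵ T with R = 0.0194 m.
N = B/B₁ = 2.99×10⁻³ / 1.35×10⁻⁵ = 220.86.

N = 221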